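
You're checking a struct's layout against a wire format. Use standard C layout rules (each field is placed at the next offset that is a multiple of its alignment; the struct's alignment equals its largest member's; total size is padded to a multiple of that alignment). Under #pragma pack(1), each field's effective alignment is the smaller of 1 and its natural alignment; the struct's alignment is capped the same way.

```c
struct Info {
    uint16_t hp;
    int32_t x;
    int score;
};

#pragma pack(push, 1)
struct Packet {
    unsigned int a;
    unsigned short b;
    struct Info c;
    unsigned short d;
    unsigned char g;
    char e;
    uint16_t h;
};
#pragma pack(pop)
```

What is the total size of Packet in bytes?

Info: 0..2  hp  (2B, 2-aligned); 2..4  -- padding (2B); 4..8  x  (4B, 4-aligned); 8..12  score  (4B, 4-aligned); sizeof = 12, alignof = 4
0..4  a  (4B, 1-aligned)
4..6  b  (2B, 1-aligned)
6..18  c  (12B, 1-aligned)
18..20  d  (2B, 1-aligned)
20..21  g  (1B, 1-aligned)
21..22  e  (1B, 1-aligned)
22..24  h  (2B, 1-aligned)
sizeof = 24, alignof = 1

24 bytes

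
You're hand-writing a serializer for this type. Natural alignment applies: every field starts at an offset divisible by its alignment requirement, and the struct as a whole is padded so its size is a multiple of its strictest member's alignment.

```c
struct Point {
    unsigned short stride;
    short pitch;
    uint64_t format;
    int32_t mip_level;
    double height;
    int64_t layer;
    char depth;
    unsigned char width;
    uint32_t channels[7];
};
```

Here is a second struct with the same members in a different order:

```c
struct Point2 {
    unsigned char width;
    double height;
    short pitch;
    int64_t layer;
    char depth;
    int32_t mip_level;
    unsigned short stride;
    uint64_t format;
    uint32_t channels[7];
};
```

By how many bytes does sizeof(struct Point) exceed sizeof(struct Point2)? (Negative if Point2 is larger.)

-16

0..2  stride  (2B, 2-aligned)
2..4  pitch  (2B, 2-aligned)
4..8  -- padding (4B)
8..16  format  (8B, 8-aligned)
16..20  mip_level  (4B, 4-aligned)
20..24  -- padding (4B)
24..32  height  (8B, 8-aligned)
32..40  layer  (8B, 8-aligned)
40..41  depth  (1B, 1-aligned)
41..42  width  (1B, 1-aligned)
42..44  -- padding (2B)
44..72  channels  (28B, 4-aligned)
sizeof = 72, alignof = 8
— Point2 —
0..1  width  (1B, 1-aligned)
1..8  -- padding (7B)
8..16  height  (8B, 8-aligned)
16..18  pitch  (2B, 2-aligned)
18..24  -- padding (6B)
24..32  layer  (8B, 8-aligned)
32..33  depth  (1B, 1-aligned)
33..36  -- padding (3B)
36..40  mip_level  (4B, 4-aligned)
40..42  stride  (2B, 2-aligned)
42..48  -- padding (6B)
48..56  format  (8B, 8-aligned)
56..84  channels  (28B, 4-aligned)
84..88  -- tail padding (4B)
sizeof = 88, alignof = 8
72 − 88 = -16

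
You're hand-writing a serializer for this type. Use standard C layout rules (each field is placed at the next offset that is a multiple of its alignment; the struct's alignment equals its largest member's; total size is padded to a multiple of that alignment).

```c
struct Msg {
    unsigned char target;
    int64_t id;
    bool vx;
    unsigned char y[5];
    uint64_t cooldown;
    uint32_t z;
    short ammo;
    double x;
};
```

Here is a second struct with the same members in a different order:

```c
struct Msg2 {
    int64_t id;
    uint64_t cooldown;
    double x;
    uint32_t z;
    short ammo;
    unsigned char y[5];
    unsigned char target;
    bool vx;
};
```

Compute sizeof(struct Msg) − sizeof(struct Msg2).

@0: target [1B, align 1] → 1
+7 pad (align 8)
@8: id [8B, align 8] → 16
@16: vx [1B, align 1] → 17
@17: y [5B, align 1] → 22
+2 pad (align 8)
@24: cooldown [8B, align 8] → 32
@32: z [4B, align 4] → 36
@36: ammo [2B, align 2] → 38
+2 pad (align 8)
@40: x [8B, align 8] → 48
size 48, align 8
— Msg2 —
@0: id [8B, align 8] → 8
@8: cooldown [8B, align 8] → 16
@16: x [8B, align 8] → 24
@24: z [4B, align 4] → 28
@28: ammo [2B, align 2] → 30
@30: y [5B, align 1] → 35
@35: target [1B, align 1] → 36
@36: vx [1B, align 1] → 37
+3 tail pad (align 8)
size 40, align 8
48 − 40 = 8

8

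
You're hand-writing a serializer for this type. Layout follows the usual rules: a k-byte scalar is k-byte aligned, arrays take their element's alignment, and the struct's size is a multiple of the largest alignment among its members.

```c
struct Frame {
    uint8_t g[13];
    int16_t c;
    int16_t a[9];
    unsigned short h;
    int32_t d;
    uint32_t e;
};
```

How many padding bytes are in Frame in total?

0..13  g  (13B, 1-aligned)
13..14  -- padding (1B)
14..16  c  (2B, 2-aligned)
16..34  a  (18B, 2-aligned)
34..36  h  (2B, 2-aligned)
36..40  d  (4B, 4-aligned)
40..44  e  (4B, 4-aligned)
sizeof = 44, alignof = 4
data bytes 43, size 44 → padding 1

1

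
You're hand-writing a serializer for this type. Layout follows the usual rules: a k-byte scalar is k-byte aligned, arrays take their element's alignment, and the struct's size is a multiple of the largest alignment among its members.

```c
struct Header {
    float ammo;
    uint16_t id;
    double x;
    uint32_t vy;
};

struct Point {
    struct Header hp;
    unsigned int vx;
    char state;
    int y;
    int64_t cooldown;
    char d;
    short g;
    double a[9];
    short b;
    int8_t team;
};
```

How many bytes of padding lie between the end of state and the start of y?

Header: ammo at 0 (size 4, align 4) → ends 4; id at 4 (size 2, align 2) → ends 6; pad 2 to align 8 for x; x at 8 (size 8, align 8) → ends 16; vy at 16 (size 4, align 4) → ends 20; tail pad 4 to reach multiple of 8; total 24 bytes, alignment 8
hp at 0 (size 24, align 8) → ends 24
vx at 24 (size 4, align 4) → ends 28
state at 28 (size 1, align 1) → ends 29
pad 3 to align 4 for y
y at 32 (size 4, align 4) → ends 36

3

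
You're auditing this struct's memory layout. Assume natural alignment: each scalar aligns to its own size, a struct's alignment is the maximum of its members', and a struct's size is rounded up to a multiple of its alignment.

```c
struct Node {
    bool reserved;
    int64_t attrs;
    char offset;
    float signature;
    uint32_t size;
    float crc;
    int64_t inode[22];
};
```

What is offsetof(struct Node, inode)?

32

reserved at 0 (size 1, align 1) → ends 1
pad 7 to align 8 for attrs
attrs at 8 (size 8, align 8) → ends 16
offset at 16 (size 1, align 1) → ends 17
pad 3 to align 4 for signature
signature at 20 (size 4, align 4) → ends 24
size at 24 (size 4, align 4) → ends 28
crc at 28 (size 4, align 4) → ends 32
inode at 32 (size 176, align 8) → ends 208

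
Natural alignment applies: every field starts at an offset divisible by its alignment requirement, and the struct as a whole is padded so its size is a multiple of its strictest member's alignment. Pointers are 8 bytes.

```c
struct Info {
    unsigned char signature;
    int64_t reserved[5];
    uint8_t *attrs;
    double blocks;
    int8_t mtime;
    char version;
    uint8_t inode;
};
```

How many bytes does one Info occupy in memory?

signature at 0 (size 1, align 1) → ends 1
pad 7 to align 8 for reserved
reserved at 8 (size 40, align 8) → ends 48
attrs at 48 (size 8, align 8) → ends 56
blocks at 56 (size 8, align 8) → ends 64
mtime at 64 (size 1, align 1) → ends 65
version at 65 (size 1, align 1) → ends 66
inode at 66 (size 1, align 1) → ends 67
tail pad 5 to reach multiple of 8
total 72 bytes, alignment 8

72 bytes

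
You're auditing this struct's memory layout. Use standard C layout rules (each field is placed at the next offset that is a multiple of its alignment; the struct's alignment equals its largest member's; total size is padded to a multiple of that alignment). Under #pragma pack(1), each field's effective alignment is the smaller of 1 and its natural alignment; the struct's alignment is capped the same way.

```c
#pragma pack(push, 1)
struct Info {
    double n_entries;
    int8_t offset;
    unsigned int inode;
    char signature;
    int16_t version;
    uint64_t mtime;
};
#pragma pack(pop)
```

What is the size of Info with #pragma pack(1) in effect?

@0: n_entries [8B, align 1] → 8
@8: offset [1B, align 1] → 9
@9: inode [4B, align 1] → 13
@13: signature [1B, align 1] → 14
@14: version [2B, align 1] → 16
@16: mtime [8B, align 1] → 24
size 24, align 1

24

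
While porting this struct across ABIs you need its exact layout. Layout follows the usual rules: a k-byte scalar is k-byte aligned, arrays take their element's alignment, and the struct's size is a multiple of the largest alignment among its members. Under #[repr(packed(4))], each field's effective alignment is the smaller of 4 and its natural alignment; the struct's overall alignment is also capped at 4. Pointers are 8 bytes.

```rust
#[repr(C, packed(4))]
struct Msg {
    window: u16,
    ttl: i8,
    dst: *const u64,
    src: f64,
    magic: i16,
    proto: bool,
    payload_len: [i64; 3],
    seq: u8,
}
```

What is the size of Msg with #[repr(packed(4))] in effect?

52

@0: window [2B, align 2] → 2
@2: ttl [1B, align 1] → 3
+1 pad (align 4)
@4: dst [8B, align 4] → 12
@12: src [8B, align 4] → 20
@20: magic [2B, align 2] → 22
@22: proto [1B, align 1] → 23
+1 pad (align 4)
@24: payload_len [24B, align 4] → 48
@48: seq [1B, align 1] → 49
+3 tail pad (align 4)
size 52, align 4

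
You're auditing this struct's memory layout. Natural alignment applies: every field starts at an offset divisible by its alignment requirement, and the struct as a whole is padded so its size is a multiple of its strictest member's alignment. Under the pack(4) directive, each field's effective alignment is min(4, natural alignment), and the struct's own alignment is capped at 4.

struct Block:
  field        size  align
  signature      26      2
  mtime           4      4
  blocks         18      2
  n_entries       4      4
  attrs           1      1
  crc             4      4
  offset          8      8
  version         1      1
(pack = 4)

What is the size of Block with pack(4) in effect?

signature at 0 (size 26, align 2) → ends 26
pad 2 to align 4 for mtime
mtime at 28 (size 4, align 4) → ends 32
blocks at 32 (size 18, align 2) → ends 50
pad 2 to align 4 for n_entries
n_entries at 52 (size 4, align 4) → ends 56
attrs at 56 (size 1, align 1) → ends 57
pad 3 to align 4 for crc
crc at 60 (size 4, align 4) → ends 64
offset at 64 (size 8, align 4) → ends 72
version at 72 (size 1, align 1) → ends 73
tail pad 3 to reach multiple of 4
total 76 bytes, alignment 4

76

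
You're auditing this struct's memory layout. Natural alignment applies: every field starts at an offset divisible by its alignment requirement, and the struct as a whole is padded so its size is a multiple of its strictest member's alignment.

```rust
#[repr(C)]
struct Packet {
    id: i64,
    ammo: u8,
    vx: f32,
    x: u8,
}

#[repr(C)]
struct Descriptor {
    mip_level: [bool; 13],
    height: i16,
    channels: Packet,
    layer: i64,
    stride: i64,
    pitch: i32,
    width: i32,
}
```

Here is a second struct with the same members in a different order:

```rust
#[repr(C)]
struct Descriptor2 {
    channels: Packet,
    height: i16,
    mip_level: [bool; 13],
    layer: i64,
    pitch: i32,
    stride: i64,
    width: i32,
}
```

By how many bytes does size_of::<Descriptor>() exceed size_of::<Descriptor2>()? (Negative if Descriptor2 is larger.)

Packet: @0: id [8B, align 8] → 8; @8: ammo [1B, align 1] → 9; +3 pad (align 4); @12: vx [4B, align 4] → 16; @16: x [1B, align 1] → 17; +7 tail pad (align 8); size 24, align 8
@0: mip_level [13B, align 1] → 13
+1 pad (align 2)
@14: height [2B, align 2] → 16
@16: channels [24B, align 8] → 40
@40: layer [8B, align 8] → 48
@48: stride [8B, align 8] → 56
@56: pitch [4B, align 4] → 60
@60: width [4B, align 4] → 64
size 64, align 8
— Descriptor2 —
@0: channels [24B, align 8] → 24
@24: height [2B, align 2] → 26
@26: mip_level [13B, align 1] → 39
+1 pad (align 8)
@40: layer [8B, align 8] → 48
@48: pitch [4B, align 4] → 52
+4 pad (align 8)
@56: stride [8B, align 8] → 64
@64: width [4B, align 4] → 68
+4 tail pad (align 8)
size 72, align 8
64 − 72 = -8

-8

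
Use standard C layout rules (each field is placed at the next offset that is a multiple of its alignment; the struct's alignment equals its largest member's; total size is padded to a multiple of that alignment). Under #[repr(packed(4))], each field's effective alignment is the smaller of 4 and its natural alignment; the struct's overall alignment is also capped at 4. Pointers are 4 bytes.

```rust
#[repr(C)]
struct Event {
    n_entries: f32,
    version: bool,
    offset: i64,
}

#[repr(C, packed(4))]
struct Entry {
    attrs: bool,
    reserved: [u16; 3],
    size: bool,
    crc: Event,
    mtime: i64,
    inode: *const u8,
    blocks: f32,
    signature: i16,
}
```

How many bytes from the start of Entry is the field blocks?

Event: n_entries at 0 (size 4, align 4) → ends 4; version at 4 (size 1, align 1) → ends 5; pad 3 to align 8 for offset; offset at 8 (size 8, align 8) → ends 16; total 16 bytes, alignment 8
attrs at 0 (size 1, align 1) → ends 1
pad 1 to align 2 for reserved
reserved at 2 (size 6, align 2) → ends 8
size at 8 (size 1, align 1) → ends 9
pad 3 to align 4 for crc
crc at 12 (size 16, align 4) → ends 28
mtime at 28 (size 8, align 4) → ends 36
inode at 36 (size 4, align 4) → ends 40
blocks at 40 (size 4, align 4) → ends 44

40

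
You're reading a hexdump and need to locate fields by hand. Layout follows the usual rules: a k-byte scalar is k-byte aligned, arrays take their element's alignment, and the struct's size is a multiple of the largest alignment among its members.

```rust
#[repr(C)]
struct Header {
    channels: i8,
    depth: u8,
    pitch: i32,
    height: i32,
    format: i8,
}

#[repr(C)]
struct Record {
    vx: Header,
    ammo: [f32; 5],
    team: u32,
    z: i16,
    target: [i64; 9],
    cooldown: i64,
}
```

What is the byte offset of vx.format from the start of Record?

12

Header: @0: channels [1B, align 1] → 1; @1: depth [1B, align 1] → 2; +2 pad (align 4); @4: pitch [4B, align 4] → 8; @8: height [4B, align 4] → 12; @12: format [1B, align 1] → 13; +3 tail pad (align 4); size 16, align 4
@0: vx [16B, align 4] → 16
within Header: format at 12
0 + 12 = 12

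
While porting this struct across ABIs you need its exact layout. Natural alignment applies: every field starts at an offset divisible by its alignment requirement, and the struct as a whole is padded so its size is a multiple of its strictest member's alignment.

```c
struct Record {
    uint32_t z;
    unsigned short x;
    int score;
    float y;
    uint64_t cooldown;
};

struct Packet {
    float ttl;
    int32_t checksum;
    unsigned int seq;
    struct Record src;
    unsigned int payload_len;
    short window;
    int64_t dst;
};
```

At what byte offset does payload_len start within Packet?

Record: 0..4  z  (4B, 4-aligned); 4..6  x  (2B, 2-aligned); 6..8  -- padding (2B); 8..12  score  (4B, 4-aligned); 12..16  y  (4B, 4-aligned); 16..24  cooldown  (8B, 8-aligned); sizeof = 24, alignof = 8
0..4  ttl  (4B, 4-aligned)
4..8  checksum  (4B, 4-aligned)
8..12  seq  (4B, 4-aligned)
12..16  -- padding (4B)
16..40  src  (24B, 8-aligned)
40..44  payload_len  (4B, 4-aligned)

40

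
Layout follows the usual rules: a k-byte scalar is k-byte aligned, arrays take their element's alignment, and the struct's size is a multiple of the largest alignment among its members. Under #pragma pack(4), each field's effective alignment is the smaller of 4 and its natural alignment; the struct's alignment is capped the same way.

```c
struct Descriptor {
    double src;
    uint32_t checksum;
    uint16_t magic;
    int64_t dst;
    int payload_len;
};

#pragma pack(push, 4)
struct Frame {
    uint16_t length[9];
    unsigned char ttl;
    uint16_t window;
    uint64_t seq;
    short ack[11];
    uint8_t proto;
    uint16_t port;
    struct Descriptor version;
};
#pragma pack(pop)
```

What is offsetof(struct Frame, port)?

Descriptor: src at 0 (size 8, align 8) → ends 8; checksum at 8 (size 4, align 4) → ends 12; magic at 12 (size 2, align 2) → ends 14; pad 2 to align 8 for dst; dst at 16 (size 8, align 8) → ends 24; payload_len at 24 (size 4, align 4) → ends 28; tail pad 4 to reach multiple of 8; total 32 bytes, alignment 8
length at 0 (size 18, align 2) → ends 18
ttl at 18 (size 1, align 1) → ends 19
pad 1 to align 2 for window
window at 20 (size 2, align 2) → ends 22
pad 2 to align 4 for seq
seq at 24 (size 8, align 4) → ends 32
ack at 32 (size 22, align 2) → ends 54
proto at 54 (size 1, align 1) → ends 55
pad 1 to align 2 for port
port at 56 (size 2, align 2) → ends 58

56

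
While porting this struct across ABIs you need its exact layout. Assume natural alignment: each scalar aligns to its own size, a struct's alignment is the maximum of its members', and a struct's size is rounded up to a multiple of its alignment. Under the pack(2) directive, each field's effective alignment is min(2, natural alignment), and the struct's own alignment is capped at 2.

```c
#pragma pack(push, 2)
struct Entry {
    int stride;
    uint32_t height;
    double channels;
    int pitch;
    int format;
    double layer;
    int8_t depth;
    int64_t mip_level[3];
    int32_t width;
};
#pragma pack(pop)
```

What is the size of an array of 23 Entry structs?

1426

0..4  stride  (4B, 2-aligned)
4..8  height  (4B, 2-aligned)
8..16  channels  (8B, 2-aligned)
16..20  pitch  (4B, 2-aligned)
20..24  format  (4B, 2-aligned)
24..32  layer  (8B, 2-aligned)
32..33  depth  (1B, 1-aligned)
33..34  -- padding (1B)
34..58  mip_level  (24B, 2-aligned)
58..62  width  (4B, 2-aligned)
sizeof = 62, alignof = 2
array of 23: 23 × 62 = 1426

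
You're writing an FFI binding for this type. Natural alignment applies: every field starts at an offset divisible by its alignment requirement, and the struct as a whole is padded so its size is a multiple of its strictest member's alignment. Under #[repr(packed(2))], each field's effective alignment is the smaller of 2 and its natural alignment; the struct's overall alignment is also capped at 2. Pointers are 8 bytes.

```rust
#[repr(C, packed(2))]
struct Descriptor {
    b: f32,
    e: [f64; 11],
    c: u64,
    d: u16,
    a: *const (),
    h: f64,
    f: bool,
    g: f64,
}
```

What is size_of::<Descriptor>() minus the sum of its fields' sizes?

b at 0 (size 4, align 2) → ends 4
e at 4 (size 88, align 2) → ends 92
c at 92 (size 8, align 2) → ends 100
d at 100 (size 2, align 2) → ends 102
a at 102 (size 8, align 2) → ends 110
h at 110 (size 8, align 2) → ends 118
f at 118 (size 1, align 1) → ends 119
pad 1 to align 2 for g
g at 120 (size 8, align 2) → ends 128
total 128 bytes, alignment 2
data bytes 127, size 128 → padding 1

1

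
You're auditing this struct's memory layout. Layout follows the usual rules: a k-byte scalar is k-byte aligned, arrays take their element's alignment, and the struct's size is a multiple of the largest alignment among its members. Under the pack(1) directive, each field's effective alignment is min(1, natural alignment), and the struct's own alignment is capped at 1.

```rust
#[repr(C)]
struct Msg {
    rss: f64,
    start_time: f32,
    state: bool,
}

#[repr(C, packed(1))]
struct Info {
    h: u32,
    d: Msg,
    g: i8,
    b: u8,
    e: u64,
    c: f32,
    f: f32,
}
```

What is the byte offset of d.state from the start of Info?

16

Msg: 0..8  rss  (8B, 8-aligned); 8..12  start_time  (4B, 4-aligned); 12..13  state  (1B, 1-aligned); 13..16  -- tail padding (3B); sizeof = 16, alignof = 8
0..4  h  (4B, 1-aligned)
4..20  d  (16B, 1-aligned)
within Msg: state at 12
4 + 12 = 16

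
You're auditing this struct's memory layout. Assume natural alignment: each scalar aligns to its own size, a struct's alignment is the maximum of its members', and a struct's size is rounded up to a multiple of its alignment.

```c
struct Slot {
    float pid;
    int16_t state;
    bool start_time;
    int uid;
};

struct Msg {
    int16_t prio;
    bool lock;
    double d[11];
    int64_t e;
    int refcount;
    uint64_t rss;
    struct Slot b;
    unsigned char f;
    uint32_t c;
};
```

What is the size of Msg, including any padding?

144 bytes

Slot: 0..4  pid  (4B, 4-aligned); 4..6  state  (2B, 2-aligned); 6..7  start_time  (1B, 1-aligned); 7..8  -- padding (1B); 8..12  uid  (4B, 4-aligned); sizeof = 12, alignof = 4
0..2  prio  (2B, 2-aligned)
2..3  lock  (1B, 1-aligned)
3..8  -- padding (5B)
8..96  d  (88B, 8-aligned)
96..104  e  (8B, 8-aligned)
104..108  refcount  (4B, 4-aligned)
108..112  -- padding (4B)
112..120  rss  (8B, 8-aligned)
120..132  b  (12B, 4-aligned)
132..133  f  (1B, 1-aligned)
133..136  -- padding (3B)
136..140  c  (4B, 4-aligned)
140..144  -- tail padding (4B)
sizeof = 144, alignof = 8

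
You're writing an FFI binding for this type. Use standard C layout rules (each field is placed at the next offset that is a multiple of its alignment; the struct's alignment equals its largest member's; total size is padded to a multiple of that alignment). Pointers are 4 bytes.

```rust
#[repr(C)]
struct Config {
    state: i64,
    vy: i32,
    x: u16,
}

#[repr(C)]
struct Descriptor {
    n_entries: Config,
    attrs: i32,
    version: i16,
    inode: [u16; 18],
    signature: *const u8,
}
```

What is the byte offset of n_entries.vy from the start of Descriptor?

Config: 0..8  state  (8B, 8-aligned); 8..12  vy  (4B, 4-aligned); 12..14  x  (2B, 2-aligned); 14..16  -- tail padding (2B); sizeof = 16, alignof = 8
0..16  n_entries  (16B, 8-aligned)
within Config: vy at 8
0 + 8 = 8

8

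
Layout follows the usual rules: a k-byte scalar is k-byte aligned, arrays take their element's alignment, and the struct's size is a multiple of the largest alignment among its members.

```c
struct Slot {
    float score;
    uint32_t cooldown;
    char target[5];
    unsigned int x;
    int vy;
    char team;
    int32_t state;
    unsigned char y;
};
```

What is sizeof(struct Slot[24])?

score at 0 (size 4, align 4) → ends 4
cooldown at 4 (size 4, align 4) → ends 8
target at 8 (size 5, align 1) → ends 13
pad 3 to align 4 for x
x at 16 (size 4, align 4) → ends 20
vy at 20 (size 4, align 4) → ends 24
team at 24 (size 1, align 1) → ends 25
pad 3 to align 4 for state
state at 28 (size 4, align 4) → ends 32
y at 32 (size 1, align 1) → ends 33
tail pad 3 to reach multiple of 4
total 36 bytes, alignment 4
array of 24: 24 × 36 = 864

864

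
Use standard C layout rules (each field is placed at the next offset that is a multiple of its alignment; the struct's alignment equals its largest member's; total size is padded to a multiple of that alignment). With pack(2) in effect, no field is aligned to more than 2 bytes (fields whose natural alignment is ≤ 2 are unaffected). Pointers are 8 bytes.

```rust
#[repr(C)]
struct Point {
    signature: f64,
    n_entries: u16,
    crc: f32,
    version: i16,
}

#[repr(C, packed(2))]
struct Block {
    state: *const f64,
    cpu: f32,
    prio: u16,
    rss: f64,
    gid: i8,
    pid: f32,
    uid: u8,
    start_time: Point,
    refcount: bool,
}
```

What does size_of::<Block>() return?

Point: signature at 0 (size 8, align 8) → ends 8; n_entries at 8 (size 2, align 2) → ends 10; pad 2 to align 4 for crc; crc at 12 (size 4, align 4) → ends 16; version at 16 (size 2, align 2) → ends 18; tail pad 6 to reach multiple of 8; total 24 bytes, alignment 8
state at 0 (size 8, align 2) → ends 8
cpu at 8 (size 4, align 2) → ends 12
prio at 12 (size 2, align 2) → ends 14
rss at 14 (size 8, align 2) → ends 22
gid at 22 (size 1, align 1) → ends 23
pad 1 to align 2 for pid
pid at 24 (size 4, align 2) → ends 28
uid at 28 (size 1, align 1) → ends 29
pad 1 to align 2 for start_time
start_time at 30 (size 24, align 2) → ends 54
refcount at 54 (size 1, align 1) → ends 55
tail pad 1 to reach multiple of 2
total 56 bytes, alignment 2

56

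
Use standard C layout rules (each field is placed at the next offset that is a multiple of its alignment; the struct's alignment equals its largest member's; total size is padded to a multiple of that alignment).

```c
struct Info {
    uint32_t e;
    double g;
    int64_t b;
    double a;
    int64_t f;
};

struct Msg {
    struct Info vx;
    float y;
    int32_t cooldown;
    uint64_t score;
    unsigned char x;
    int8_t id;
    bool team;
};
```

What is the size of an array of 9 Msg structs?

Info: e at 0 (size 4, align 4) → ends 4; pad 4 to align 8 for g; g at 8 (size 8, align 8) → ends 16; b at 16 (size 8, align 8) → ends 24; a at 24 (size 8, align 8) → ends 32; f at 32 (size 8, align 8) → ends 40; total 40 bytes, alignment 8
vx at 0 (size 40, align 8) → ends 40
y at 40 (size 4, align 4) → ends 44
cooldown at 44 (size 4, align 4) → ends 48
score at 48 (size 8, align 8) → ends 56
x at 56 (size 1, align 1) → ends 57
id at 57 (size 1, align 1) → ends 58
team at 58 (size 1, align 1) → ends 59
tail pad 5 to reach multiple of 8
total 64 bytes, alignment 8
array of 9: 9 × 64 = 576

576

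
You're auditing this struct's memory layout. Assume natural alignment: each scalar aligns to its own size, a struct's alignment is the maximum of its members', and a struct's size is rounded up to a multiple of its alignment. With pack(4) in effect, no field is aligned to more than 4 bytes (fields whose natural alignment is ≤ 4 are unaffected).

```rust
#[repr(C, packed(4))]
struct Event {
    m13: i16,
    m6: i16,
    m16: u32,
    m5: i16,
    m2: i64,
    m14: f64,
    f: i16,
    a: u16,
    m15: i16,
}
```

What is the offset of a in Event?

30

m13 at 0 (size 2, align 2) → ends 2
m6 at 2 (size 2, align 2) → ends 4
m16 at 4 (size 4, align 4) → ends 8
m5 at 8 (size 2, align 2) → ends 10
pad 2 to align 4 for m2
m2 at 12 (size 8, align 4) → ends 20
m14 at 20 (size 8, align 4) → ends 28
f at 28 (size 2, align 2) → ends 30
a at 30 (size 2, align 2) → ends 32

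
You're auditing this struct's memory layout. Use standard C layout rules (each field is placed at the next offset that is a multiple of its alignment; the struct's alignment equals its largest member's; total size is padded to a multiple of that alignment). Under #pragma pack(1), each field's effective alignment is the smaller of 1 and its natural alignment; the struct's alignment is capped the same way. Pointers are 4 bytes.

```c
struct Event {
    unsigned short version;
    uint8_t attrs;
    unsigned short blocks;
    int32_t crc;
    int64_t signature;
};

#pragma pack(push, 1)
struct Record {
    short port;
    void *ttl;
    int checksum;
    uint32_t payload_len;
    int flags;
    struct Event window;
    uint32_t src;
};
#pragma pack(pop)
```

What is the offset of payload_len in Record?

10

Event: 0..2  version  (2B, 2-aligned); 2..3  attrs  (1B, 1-aligned); 3..4  -- padding (1B); 4..6  blocks  (2B, 2-aligned); 6..8  -- padding (2B); 8..12  crc  (4B, 4-aligned); 12..16  -- padding (4B); 16..24  signature  (8B, 8-aligned); sizeof = 24, alignof = 8
0..2  port  (2B, 1-aligned)
2..6  ttl  (4B, 1-aligned)
6..10  checksum  (4B, 1-aligned)
10..14  payload_len  (4B, 1-aligned)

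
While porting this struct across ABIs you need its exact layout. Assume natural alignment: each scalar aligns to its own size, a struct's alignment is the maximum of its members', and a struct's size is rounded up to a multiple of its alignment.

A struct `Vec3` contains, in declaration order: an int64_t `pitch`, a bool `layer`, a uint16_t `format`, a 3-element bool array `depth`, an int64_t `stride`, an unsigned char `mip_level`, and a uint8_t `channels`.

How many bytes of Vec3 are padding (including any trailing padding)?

pitch at 0 (size 8, align 8) → ends 8
layer at 8 (size 1, align 1) → ends 9
pad 1 to align 2 for format
format at 10 (size 2, align 2) → ends 12
depth at 12 (size 3, align 1) → ends 15
pad 1 to align 8 for stride
stride at 16 (size 8, align 8) → ends 24
mip_level at 24 (size 1, align 1) → ends 25
channels at 25 (size 1, align 1) → ends 26
tail pad 6 to reach multiple of 8
total 32 bytes, alignment 8
data bytes 24, size 32 → padding 8

8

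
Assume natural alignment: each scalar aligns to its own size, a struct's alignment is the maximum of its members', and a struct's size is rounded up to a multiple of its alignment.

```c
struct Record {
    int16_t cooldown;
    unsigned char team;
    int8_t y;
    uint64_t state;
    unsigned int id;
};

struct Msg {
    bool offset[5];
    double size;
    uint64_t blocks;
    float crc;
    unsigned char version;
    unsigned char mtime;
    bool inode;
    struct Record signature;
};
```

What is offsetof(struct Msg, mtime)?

29

Record: 0..2  cooldown  (2B, 2-aligned); 2..3  team  (1B, 1-aligned); 3..4  y  (1B, 1-aligned); 4..8  -- padding (4B); 8..16  state  (8B, 8-aligned); 16..20  id  (4B, 4-aligned); 20..24  -- tail padding (4B); sizeof = 24, alignof = 8
0..5  offset  (5B, 1-aligned)
5..8  -- padding (3B)
8..16  size  (8B, 8-aligned)
16..24  blocks  (8B, 8-aligned)
24..28  crc  (4B, 4-aligned)
28..29  version  (1B, 1-aligned)
29..30  mtime  (1B, 1-aligned)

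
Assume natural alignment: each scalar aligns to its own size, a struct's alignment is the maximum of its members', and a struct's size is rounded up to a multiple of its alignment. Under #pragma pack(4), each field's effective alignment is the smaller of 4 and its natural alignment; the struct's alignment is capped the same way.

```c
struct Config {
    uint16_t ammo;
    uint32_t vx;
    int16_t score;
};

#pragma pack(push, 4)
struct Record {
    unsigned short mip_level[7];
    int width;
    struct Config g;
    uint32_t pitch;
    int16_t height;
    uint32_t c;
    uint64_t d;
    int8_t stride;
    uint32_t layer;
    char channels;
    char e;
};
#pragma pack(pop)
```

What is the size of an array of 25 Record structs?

1600

Config: @0: ammo [2B, align 2] → 2; +2 pad (align 4); @4: vx [4B, align 4] → 8; @8: score [2B, align 2] → 10; +2 tail pad (align 4); size 12, align 4
@0: mip_level [14B, align 2] → 14
+2 pad (align 4)
@16: width [4B, align 4] → 20
@20: g [12B, align 4] → 32
@32: pitch [4B, align 4] → 36
@36: height [2B, align 2] → 38
+2 pad (align 4)
@40: c [4B, align 4] → 44
@44: d [8B, align 4] → 52
@52: stride [1B, align 1] → 53
+3 pad (align 4)
@56: layer [4B, align 4] → 60
@60: channels [1B, align 1] → 61
@61: e [1B, align 1] → 62
+2 tail pad (align 4)
size 64, align 4
array of 25: 25 × 64 = 1600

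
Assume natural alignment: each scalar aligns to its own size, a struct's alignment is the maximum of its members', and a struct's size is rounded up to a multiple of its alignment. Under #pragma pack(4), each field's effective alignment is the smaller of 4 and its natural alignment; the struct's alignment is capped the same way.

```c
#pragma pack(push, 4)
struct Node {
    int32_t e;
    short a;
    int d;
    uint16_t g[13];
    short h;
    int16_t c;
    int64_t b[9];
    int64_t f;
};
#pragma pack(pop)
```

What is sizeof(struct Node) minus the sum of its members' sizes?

4

0..4  e  (4B, 4-aligned)
4..6  a  (2B, 2-aligned)
6..8  -- padding (2B)
8..12  d  (4B, 4-aligned)
12..38  g  (26B, 2-aligned)
38..40  h  (2B, 2-aligned)
40..42  c  (2B, 2-aligned)
42..44  -- padding (2B)
44..116  b  (72B, 4-aligned)
116..124  f  (8B, 4-aligned)
sizeof = 124, alignof = 4
data bytes 120, size 124 → padding 4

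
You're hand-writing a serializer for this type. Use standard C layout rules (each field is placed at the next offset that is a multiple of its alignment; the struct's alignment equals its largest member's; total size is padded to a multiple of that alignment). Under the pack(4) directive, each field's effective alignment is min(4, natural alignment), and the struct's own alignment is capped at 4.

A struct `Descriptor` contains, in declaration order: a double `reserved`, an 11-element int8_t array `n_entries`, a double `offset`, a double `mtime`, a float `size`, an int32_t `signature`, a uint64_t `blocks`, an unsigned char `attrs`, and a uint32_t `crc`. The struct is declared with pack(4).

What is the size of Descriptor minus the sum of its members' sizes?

0..8  reserved  (8B, 4-aligned)
8..19  n_entries  (11B, 1-aligned)
19..20  -- padding (1B)
20..28  offset  (8B, 4-aligned)
28..36  mtime  (8B, 4-aligned)
36..40  size  (4B, 4-aligned)
40..44  signature  (4B, 4-aligned)
44..52  blocks  (8B, 4-aligned)
52..53  attrs  (1B, 1-aligned)
53..56  -- padding (3B)
56..60  crc  (4B, 4-aligned)
sizeof = 60, alignof = 4
data bytes 56, size 60 → padding 4

4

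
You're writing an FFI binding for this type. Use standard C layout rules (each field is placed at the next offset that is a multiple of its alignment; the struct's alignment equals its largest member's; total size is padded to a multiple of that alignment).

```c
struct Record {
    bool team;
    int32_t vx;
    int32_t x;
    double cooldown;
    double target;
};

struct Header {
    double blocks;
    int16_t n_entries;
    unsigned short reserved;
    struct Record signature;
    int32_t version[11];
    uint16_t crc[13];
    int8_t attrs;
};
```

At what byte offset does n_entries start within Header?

Record: team at 0 (size 1, align 1) → ends 1; pad 3 to align 4 for vx; vx at 4 (size 4, align 4) → ends 8; x at 8 (size 4, align 4) → ends 12; pad 4 to align 8 for cooldown; cooldown at 16 (size 8, align 8) → ends 24; target at 24 (size 8, align 8) → ends 32; total 32 bytes, alignment 8
blocks at 0 (size 8, align 8) → ends 8
n_entries at 8 (size 2, align 2) → ends 10

8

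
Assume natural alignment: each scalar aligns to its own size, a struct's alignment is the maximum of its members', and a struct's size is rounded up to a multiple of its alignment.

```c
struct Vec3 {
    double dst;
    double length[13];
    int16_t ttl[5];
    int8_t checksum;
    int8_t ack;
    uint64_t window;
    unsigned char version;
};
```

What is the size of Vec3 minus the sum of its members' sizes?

11

0..8  dst  (8B, 8-aligned)
8..112  length  (104B, 8-aligned)
112..122  ttl  (10B, 2-aligned)
122..123  checksum  (1B, 1-aligned)
123..124  ack  (1B, 1-aligned)
124..128  -- padding (4B)
128..136  window  (8B, 8-aligned)
136..137  version  (1B, 1-aligned)
137..144  -- tail padding (7B)
sizeof = 144, alignof = 8
data bytes 133, size 144 → padding 11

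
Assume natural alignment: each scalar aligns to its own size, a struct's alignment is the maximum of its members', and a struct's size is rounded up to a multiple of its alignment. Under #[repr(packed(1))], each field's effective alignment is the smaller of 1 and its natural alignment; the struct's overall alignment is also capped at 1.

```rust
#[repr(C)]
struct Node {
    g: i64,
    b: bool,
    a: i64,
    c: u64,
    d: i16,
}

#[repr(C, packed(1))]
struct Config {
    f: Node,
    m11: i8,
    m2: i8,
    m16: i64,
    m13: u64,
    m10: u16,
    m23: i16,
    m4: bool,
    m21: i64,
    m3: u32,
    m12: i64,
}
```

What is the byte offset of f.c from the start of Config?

24

Node: 0..8  g  (8B, 8-aligned); 8..9  b  (1B, 1-aligned); 9..16  -- padding (7B); 16..24  a  (8B, 8-aligned); 24..32  c  (8B, 8-aligned); 32..34  d  (2B, 2-aligned); 34..40  -- tail padding (6B); sizeof = 40, alignof = 8
0..40  f  (40B, 1-aligned)
within Node: c at 24
0 + 24 = 24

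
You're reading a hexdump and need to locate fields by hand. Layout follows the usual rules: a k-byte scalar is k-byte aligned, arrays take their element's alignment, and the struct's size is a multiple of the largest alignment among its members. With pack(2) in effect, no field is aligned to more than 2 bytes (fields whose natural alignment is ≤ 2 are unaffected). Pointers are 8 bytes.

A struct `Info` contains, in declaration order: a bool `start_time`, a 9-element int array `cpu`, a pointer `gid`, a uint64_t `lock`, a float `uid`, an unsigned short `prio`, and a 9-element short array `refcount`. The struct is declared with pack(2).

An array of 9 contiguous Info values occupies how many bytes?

702

0..1  start_time  (1B, 1-aligned)
1..2  -- padding (1B)
2..38  cpu  (36B, 2-aligned)
38..46  gid  (8B, 2-aligned)
46..54  lock  (8B, 2-aligned)
54..58  uid  (4B, 2-aligned)
58..60  prio  (2B, 2-aligned)
60..78  refcount  (18B, 2-aligned)
sizeof = 78, alignof = 2
array of 9: 9 × 78 = 702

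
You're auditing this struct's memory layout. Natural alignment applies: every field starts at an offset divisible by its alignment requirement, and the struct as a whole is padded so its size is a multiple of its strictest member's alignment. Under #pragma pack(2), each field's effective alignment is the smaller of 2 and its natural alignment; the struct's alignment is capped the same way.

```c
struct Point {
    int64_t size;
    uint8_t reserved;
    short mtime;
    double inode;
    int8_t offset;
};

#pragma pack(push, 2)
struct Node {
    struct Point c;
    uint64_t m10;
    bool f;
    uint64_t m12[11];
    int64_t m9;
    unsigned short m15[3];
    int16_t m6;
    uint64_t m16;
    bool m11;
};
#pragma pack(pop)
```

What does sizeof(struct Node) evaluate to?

156 bytes

Point: size at 0 (size 8, align 8) → ends 8; reserved at 8 (size 1, align 1) → ends 9; pad 1 to align 2 for mtime; mtime at 10 (size 2, align 2) → ends 12; pad 4 to align 8 for inode; inode at 16 (size 8, align 8) → ends 24; offset at 24 (size 1, align 1) → ends 25; tail pad 7 to reach multiple of 8; total 32 bytes, alignment 8
c at 0 (size 32, align 2) → ends 32
m10 at 32 (size 8, align 2) → ends 40
f at 40 (size 1, align 1) → ends 41
pad 1 to align 2 for m12
m12 at 42 (size 88, align 2) → ends 130
m9 at 130 (size 8, align 2) → ends 138
m15 at 138 (size 6, align 2) → ends 144
m6 at 144 (size 2, align 2) → ends 146
m16 at 146 (size 8, align 2) → ends 154
m11 at 154 (size 1, align 1) → ends 155
tail pad 1 to reach multiple of 2
total 156 bytes, alignment 2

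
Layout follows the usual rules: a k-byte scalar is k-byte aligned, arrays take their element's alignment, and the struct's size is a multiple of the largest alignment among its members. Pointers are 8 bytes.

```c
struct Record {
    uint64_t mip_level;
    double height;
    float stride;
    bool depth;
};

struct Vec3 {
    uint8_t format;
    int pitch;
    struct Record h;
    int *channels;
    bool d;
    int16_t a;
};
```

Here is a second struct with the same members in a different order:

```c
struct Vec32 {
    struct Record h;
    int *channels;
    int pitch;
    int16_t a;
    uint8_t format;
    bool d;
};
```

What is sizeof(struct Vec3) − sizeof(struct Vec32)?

8

Record: mip_level at 0 (size 8, align 8) → ends 8; height at 8 (size 8, align 8) → ends 16; stride at 16 (size 4, align 4) → ends 20; depth at 20 (size 1, align 1) → ends 21; tail pad 3 to reach multiple of 8; total 24 bytes, alignment 8
format at 0 (size 1, align 1) → ends 1
pad 3 to align 4 for pitch
pitch at 4 (size 4, align 4) → ends 8
h at 8 (size 24, align 8) → ends 32
channels at 32 (size 8, align 8) → ends 40
d at 40 (size 1, align 1) → ends 41
pad 1 to align 2 for a
a at 42 (size 2, align 2) → ends 44
tail pad 4 to reach multiple of 8
total 48 bytes, alignment 8
— Vec32 —
h at 0 (size 24, align 8) → ends 24
channels at 24 (size 8, align 8) → ends 32
pitch at 32 (size 4, align 4) → ends 36
a at 36 (size 2, align 2) → ends 38
format at 38 (size 1, align 1) → ends 39
d at 39 (size 1, align 1) → ends 40
total 40 bytes, alignment 8
48 − 40 = 8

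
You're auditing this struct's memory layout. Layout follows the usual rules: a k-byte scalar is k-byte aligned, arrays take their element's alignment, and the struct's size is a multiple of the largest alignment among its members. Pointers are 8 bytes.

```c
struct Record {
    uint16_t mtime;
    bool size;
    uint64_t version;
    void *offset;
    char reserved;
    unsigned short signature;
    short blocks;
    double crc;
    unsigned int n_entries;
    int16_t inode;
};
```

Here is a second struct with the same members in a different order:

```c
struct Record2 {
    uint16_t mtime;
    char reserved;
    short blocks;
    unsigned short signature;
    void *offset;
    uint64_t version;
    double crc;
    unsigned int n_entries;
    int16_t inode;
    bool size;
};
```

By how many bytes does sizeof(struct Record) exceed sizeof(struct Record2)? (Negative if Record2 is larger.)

0..2  mtime  (2B, 2-aligned)
2..3  size  (1B, 1-aligned)
3..8  -- padding (5B)
8..16  version  (8B, 8-aligned)
16..24  offset  (8B, 8-aligned)
24..25  reserved  (1B, 1-aligned)
25..26  -- padding (1B)
26..28  signature  (2B, 2-aligned)
28..30  blocks  (2B, 2-aligned)
30..32  -- padding (2B)
32..40  crc  (8B, 8-aligned)
40..44  n_entries  (4B, 4-aligned)
44..46  inode  (2B, 2-aligned)
46..48  -- tail padding (2B)
sizeof = 48, alignof = 8
— Record2 —
0..2  mtime  (2B, 2-aligned)
2..3  reserved  (1B, 1-aligned)
3..4  -- padding (1B)
4..6  blocks  (2B, 2-aligned)
6..8  signature  (2B, 2-aligned)
8..16  offset  (8B, 8-aligned)
16..24  version  (8B, 8-aligned)
24..32  crc  (8B, 8-aligned)
32..36  n_entries  (4B, 4-aligned)
36..38  inode  (2B, 2-aligned)
38..39  size  (1B, 1-aligned)
39..40  -- tail padding (1B)
sizeof = 40, alignof = 8
48 − 40 = 8

8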